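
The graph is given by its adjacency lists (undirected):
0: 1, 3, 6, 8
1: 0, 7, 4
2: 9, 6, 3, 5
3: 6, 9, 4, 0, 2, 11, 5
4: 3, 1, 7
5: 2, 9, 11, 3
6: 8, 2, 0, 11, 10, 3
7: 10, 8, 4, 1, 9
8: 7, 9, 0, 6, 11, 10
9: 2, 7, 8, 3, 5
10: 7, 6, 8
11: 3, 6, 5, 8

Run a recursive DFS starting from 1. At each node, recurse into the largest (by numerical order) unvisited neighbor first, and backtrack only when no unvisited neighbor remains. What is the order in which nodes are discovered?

Visit 1
1 → 7
7 → 10
10 → 8
8 → 11
11 → 6
6 → 3
3 → 9
9 → 5
5 → 2
3 → 4
3 → 0

1 → 7 → 10 → 8 → 11 → 6 → 3 → 9 → 5 → 2 → 4 → 0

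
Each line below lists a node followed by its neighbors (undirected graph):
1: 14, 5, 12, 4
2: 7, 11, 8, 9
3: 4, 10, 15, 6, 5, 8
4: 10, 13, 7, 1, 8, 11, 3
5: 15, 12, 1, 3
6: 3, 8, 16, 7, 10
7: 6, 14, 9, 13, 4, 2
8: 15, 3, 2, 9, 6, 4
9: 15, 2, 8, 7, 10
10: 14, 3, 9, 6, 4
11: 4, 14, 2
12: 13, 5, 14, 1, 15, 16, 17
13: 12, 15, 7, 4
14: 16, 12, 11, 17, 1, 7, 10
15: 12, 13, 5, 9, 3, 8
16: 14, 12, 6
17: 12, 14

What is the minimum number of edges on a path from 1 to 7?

Level 0: 1
Level 1: 4, 5, 12, 14
Level 2: 3, 7, 8, 10, 11, 13, 15, 16, 17
Level 3: 2, 6, 9
7 first appears at level 2.

2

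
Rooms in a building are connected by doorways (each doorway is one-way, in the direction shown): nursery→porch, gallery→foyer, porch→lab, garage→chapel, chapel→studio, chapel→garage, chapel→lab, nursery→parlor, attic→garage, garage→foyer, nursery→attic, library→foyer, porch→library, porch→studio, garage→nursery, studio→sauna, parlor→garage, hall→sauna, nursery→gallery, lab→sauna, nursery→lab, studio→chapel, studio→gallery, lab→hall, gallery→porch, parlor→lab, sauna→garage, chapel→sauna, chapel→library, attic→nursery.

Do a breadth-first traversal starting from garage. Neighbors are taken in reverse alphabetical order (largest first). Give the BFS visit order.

garage -> nursery -> foyer -> chapel -> porch -> parlor -> lab -> gallery -> attic -> studio -> sauna -> library -> hall

Visit garage; enqueue nursery, foyer, chapel → queue [nursery, foyer, chapel]
Visit nursery; enqueue porch, parlor, lab, gallery, attic → queue [foyer, chapel, porch, parlor, lab, gallery, attic]
Visit foyer → queue [chapel, porch, parlor, lab, gallery, attic]
Visit chapel; enqueue studio, sauna, library → queue [porch, parlor, lab, gallery, attic, studio, sauna, library]
Visit porch → queue [parlor, lab, gallery, attic, studio, sauna, library]
Visit parlor → queue [lab, gallery, attic, studio, sauna, library]
Visit lab; enqueue hall → queue [gallery, attic, studio, sauna, library, hall]
Visit gallery → queue [attic, studio, sauna, library, hall]
Visit attic → queue [studio, sauna, library, hall]
Visit studio → queue [sauna, library, hall]
Visit sauna → queue [library, hall]
Visit library → queue [hall]
Visit hall → queue []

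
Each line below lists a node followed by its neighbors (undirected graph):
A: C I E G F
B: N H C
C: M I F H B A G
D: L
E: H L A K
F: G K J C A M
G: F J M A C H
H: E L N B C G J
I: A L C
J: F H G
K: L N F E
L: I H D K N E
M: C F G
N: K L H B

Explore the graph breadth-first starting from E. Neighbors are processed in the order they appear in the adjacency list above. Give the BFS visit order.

E H L A K N B C G J I D F M

Visit E; enqueue H, L, A, K → queue [H, L, A, K]
Visit H; enqueue N, B, C, G, J → queue [L, A, K, N, B, C, G, J]
Visit L; enqueue I, D → queue [A, K, N, B, C, G, J, I, D]
Visit A; enqueue F → queue [K, N, B, C, G, J, I, D, F]
Visit K → queue [N, B, C, G, J, I, D, F]
Visit N → queue [B, C, G, J, I, D, F]
Visit B → queue [C, G, J, I, D, F]
Visit C; enqueue M → queue [G, J, I, D, F, M]
Visit G → queue [J, I, D, F, M]
Visit J → queue [I, D, F, M]
Visit I → queue [D, F, M]
Visit D → queue [F, M]
Visit F → queue [M]
Visit M → queue []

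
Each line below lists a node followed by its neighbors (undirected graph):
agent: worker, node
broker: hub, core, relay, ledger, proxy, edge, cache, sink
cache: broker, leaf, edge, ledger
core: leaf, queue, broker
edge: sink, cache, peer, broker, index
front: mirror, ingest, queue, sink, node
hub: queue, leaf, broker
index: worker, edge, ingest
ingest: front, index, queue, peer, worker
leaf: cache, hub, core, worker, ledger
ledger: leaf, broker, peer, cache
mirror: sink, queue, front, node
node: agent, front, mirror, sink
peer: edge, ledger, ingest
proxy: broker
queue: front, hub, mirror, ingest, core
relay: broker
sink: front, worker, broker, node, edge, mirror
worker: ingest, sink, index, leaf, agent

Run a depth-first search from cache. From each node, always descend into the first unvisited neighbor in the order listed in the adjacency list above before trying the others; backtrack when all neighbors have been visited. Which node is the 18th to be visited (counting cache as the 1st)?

Visit cache
cache → broker
broker → hub
hub → queue
queue → front
front → mirror
mirror → sink
sink → worker
worker → ingest
ingest → index
index → edge
edge → peer
peer → ledger
ledger → leaf
leaf → core
worker → agent
agent → node
broker → relay
broker → proxy

Visit order: cache, broker, hub, queue, front, mirror, sink, worker, ingest, index, edge, peer, ledger, leaf, core, agent, node, relay, proxy

relay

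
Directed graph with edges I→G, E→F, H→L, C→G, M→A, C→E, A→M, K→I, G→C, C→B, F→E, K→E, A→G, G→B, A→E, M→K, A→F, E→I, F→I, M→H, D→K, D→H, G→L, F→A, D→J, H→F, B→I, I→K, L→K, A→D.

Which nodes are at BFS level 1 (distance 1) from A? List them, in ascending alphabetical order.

D, E, F, G, M

Level 0: A
Level 1: D, E, F, G, M
Level 2: B, C, H, I, J, K, L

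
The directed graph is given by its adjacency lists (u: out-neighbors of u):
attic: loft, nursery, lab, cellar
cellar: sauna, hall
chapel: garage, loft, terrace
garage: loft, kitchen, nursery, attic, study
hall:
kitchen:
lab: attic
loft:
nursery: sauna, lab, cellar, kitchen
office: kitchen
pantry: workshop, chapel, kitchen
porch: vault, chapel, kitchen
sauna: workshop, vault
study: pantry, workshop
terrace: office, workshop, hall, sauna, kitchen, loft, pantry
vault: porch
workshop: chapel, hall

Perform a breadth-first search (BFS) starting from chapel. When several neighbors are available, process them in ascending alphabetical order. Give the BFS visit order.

Visit chapel; enqueue garage, loft, terrace → queue [garage, loft, terrace]
Visit garage; enqueue attic, kitchen, nursery, study → queue [loft, terrace, attic, kitchen, nursery, study]
Visit loft → queue [terrace, attic, kitchen, nursery, study]
Visit terrace; enqueue hall, office, pantry, sauna, workshop → queue [attic, kitchen, nursery, study, hall, office, pantry, sauna, workshop]
Visit attic; enqueue cellar, lab → queue [kitchen, nursery, study, hall, office, pantry, sauna, workshop, cellar, lab]
Visit kitchen → queue [nursery, study, hall, office, pantry, sauna, workshop, cellar, lab]
Visit nursery → queue [study, hall, office, pantry, sauna, workshop, cellar, lab]
Visit study → queue [hall, office, pantry, sauna, workshop, cellar, lab]
Visit hall → queue [office, pantry, sauna, workshop, cellar, lab]
Visit office → queue [pantry, sauna, workshop, cellar, lab]
Visit pantry → queue [sauna, workshop, cellar, lab]
Visit sauna; enqueue vault → queue [workshop, cellar, lab, vault]
Visit workshop → queue [cellar, lab, vault]
Visit cellar → queue [lab, vault]
Visit lab → queue [vault]
Visit vault; enqueue porch → queue [porch]
Visit porch → queue []

chapel -> garage -> loft -> terrace -> attic -> kitchen -> nursery -> study -> hall -> office -> pantry -> sauna -> workshop -> cellar -> lab -> vault -> porch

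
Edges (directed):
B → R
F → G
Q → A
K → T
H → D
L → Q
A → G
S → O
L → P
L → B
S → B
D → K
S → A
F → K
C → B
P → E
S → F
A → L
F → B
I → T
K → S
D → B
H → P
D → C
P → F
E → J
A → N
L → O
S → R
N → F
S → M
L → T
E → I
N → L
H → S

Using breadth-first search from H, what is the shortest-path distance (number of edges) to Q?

4

Level 0: H
Level 1: D, P, S
Level 2: A, B, C, E, F, K, M, O, R
Level 3: G, I, J, L, N, T
Level 4: Q
Q first appears at level 4.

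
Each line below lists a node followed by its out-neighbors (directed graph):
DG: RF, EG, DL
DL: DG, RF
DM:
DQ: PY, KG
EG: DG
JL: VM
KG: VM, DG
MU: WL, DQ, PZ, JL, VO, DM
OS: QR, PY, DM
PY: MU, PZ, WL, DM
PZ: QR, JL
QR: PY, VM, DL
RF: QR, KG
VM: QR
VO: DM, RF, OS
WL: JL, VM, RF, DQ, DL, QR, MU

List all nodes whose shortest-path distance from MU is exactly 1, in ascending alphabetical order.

Level 0: MU
Level 1: DM, DQ, JL, PZ, VO, WL
Level 2: DL, KG, OS, PY, QR, RF, VM
Level 3: DG
Level 4: EG

DM, DQ, JL, PZ, VO, WL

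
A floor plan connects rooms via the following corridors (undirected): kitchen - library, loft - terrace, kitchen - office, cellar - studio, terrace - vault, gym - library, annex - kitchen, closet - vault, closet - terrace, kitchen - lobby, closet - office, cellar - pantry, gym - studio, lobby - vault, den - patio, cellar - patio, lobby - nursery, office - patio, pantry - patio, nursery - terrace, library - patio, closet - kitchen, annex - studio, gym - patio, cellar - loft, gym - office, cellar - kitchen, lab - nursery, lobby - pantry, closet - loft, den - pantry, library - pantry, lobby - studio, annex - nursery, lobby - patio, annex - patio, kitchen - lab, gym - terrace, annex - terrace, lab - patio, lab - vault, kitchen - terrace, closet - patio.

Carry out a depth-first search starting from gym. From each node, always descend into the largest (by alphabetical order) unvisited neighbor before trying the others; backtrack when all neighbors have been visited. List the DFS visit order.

Visit gym
gym → terrace
terrace → vault
vault → lobby
lobby → studio
studio → cellar
cellar → patio
patio → pantry
pantry → library
library → kitchen
kitchen → office
office → closet
closet → loft
kitchen → lab
lab → nursery
nursery → annex
pantry → den

gym → terrace → vault → lobby → studio → cellar → patio → pantry → library → kitchen → office → closet → loft → lab → nursery → annex → den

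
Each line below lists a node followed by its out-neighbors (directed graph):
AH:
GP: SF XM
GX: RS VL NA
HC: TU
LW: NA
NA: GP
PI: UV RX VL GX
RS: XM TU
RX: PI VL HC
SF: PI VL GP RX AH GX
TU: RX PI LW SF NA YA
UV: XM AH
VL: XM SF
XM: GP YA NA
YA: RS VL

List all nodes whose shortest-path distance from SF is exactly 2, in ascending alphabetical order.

HC, NA, RS, UV, XM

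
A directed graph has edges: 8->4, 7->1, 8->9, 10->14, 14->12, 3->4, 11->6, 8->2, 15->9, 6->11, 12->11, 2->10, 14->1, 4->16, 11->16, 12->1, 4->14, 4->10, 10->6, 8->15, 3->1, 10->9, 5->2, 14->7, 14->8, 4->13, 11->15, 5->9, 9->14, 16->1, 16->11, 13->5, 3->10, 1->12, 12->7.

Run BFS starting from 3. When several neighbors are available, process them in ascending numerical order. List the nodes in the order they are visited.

3, 1, 4, 10, 12, 13, 14, 16, 6, 9, 7, 11, 5, 8, 15, 2

Visit 3; enqueue 1, 4, 10 → queue [1, 4, 10]
Visit 1; enqueue 12 → queue [4, 10, 12]
Visit 4; enqueue 13, 14, 16 → queue [10, 12, 13, 14, 16]
Visit 10; enqueue 6, 9 → queue [12, 13, 14, 16, 6, 9]
Visit 12; enqueue 7, 11 → queue [13, 14, 16, 6, 9, 7, 11]
Visit 13; enqueue 5 → queue [14, 16, 6, 9, 7, 11, 5]
Visit 14; enqueue 8 → queue [16, 6, 9, 7, 11, 5, 8]
Visit 16 → queue [6, 9, 7, 11, 5, 8]
Visit 6 → queue [9, 7, 11, 5, 8]
Visit 9 → queue [7, 11, 5, 8]
Visit 7 → queue [11, 5, 8]
Visit 11; enqueue 15 → queue [5, 8, 15]
Visit 5; enqueue 2 → queue [8, 15, 2]
Visit 8 → queue [15, 2]
Visit 15 → queue [2]
Visit 2 → queue []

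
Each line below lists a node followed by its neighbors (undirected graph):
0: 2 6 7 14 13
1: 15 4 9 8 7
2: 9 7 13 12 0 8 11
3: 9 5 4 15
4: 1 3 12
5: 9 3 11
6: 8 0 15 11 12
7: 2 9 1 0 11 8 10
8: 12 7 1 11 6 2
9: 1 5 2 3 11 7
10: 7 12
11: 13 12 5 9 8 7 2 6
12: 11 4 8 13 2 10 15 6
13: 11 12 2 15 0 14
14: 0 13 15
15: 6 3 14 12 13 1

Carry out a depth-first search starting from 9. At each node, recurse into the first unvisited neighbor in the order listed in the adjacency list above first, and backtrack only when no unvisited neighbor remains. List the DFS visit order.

9, 1, 15, 6, 8, 12, 11, 13, 2, 7, 0, 14, 10, 5, 3, 4

Visit 9
9 → 1
1 → 15
15 → 6
6 → 8
8 → 12
12 → 11
11 → 13
13 → 2
2 → 7
7 → 0
0 → 14
7 → 10
11 → 5
5 → 3
3 → 4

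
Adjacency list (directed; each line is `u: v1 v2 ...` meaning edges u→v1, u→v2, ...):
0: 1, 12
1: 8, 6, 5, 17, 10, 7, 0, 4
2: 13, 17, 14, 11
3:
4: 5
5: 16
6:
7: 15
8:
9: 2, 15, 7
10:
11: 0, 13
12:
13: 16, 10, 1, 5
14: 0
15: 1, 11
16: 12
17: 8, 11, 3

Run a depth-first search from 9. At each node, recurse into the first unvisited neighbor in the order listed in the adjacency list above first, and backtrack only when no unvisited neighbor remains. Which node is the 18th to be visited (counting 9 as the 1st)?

14

Visit 9
9 → 2
2 → 13
13 → 16
16 → 12
13 → 10
13 → 1
1 → 8
1 → 6
1 → 5
1 → 17
17 → 11
11 → 0
17 → 3
1 → 7
7 → 15
1 → 4
2 → 14

Visit order: 9, 2, 13, 16, 12, 10, 1, 8, 6, 5, 17, 11, 0, 3, 7, 15, 4, 14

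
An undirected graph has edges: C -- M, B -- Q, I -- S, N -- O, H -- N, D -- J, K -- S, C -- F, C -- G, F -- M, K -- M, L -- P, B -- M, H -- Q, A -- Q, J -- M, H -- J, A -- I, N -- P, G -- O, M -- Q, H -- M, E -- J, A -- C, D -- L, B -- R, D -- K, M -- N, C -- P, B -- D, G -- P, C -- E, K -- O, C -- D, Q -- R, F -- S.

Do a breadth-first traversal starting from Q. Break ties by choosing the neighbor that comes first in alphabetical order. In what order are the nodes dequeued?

Q → A → B → H → M → R → C → I → D → J → N → F → K → E → G → P → S → L → O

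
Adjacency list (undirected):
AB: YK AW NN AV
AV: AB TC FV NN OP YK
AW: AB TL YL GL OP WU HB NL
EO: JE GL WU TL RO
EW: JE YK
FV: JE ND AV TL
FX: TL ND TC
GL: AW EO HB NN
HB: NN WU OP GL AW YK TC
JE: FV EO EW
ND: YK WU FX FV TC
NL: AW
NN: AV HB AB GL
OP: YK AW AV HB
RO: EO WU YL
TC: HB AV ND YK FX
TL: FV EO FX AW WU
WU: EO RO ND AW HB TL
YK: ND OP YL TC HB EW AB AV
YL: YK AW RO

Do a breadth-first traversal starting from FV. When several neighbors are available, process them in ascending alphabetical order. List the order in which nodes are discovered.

FV → AV → JE → ND → TL → AB → NN → OP → TC → YK → EO → EW → FX → WU → AW → GL → HB → YL → RO → NL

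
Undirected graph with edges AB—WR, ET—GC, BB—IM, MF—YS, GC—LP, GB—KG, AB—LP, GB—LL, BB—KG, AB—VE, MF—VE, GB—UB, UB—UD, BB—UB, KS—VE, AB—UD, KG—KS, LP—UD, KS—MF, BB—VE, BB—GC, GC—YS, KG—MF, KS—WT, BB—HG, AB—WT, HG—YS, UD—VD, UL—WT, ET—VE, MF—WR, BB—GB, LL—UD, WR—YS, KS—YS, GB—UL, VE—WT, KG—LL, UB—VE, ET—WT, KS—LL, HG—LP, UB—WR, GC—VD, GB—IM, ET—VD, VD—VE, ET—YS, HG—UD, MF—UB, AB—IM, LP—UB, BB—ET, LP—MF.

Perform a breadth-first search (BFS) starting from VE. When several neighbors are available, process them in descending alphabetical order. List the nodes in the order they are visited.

Visit VE; enqueue WT, VD, UB, MF, KS, ET, BB, AB → queue [WT, VD, UB, MF, KS, ET, BB, AB]
Visit WT; enqueue UL → queue [VD, UB, MF, KS, ET, BB, AB, UL]
Visit VD; enqueue UD, GC → queue [UB, MF, KS, ET, BB, AB, UL, UD, GC]
Visit UB; enqueue WR, LP, GB → queue [MF, KS, ET, BB, AB, UL, UD, GC, WR, LP, GB]
Visit MF; enqueue YS, KG → queue [KS, ET, BB, AB, UL, UD, GC, WR, LP, GB, YS, KG]
Visit KS; enqueue LL → queue [ET, BB, AB, UL, UD, GC, WR, LP, GB, YS, KG, LL]
Visit ET → queue [BB, AB, UL, UD, GC, WR, LP, GB, YS, KG, LL]
Visit BB; enqueue IM, HG → queue [AB, UL, UD, GC, WR, LP, GB, YS, KG, LL, IM, HG]
Visit AB → queue [UL, UD, GC, WR, LP, GB, YS, KG, LL, IM, HG]
Visit UL → queue [UD, GC, WR, LP, GB, YS, KG, LL, IM, HG]
Visit UD → queue [GC, WR, LP, GB, YS, KG, LL, IM, HG]
Visit GC → queue [WR, LP, GB, YS, KG, LL, IM, HG]
Visit WR → queue [LP, GB, YS, KG, LL, IM, HG]
Visit LP → queue [GB, YS, KG, LL, IM, HG]
Visit GB → queue [YS, KG, LL, IM, HG]
Visit YS → queue [KG, LL, IM, HG]
Visit KG → queue [LL, IM, HG]
Visit LL → queue [IM, HG]
Visit IM → queue [HG]
Visit HG → queue []

VE, WT, VD, UB, MF, KS, ET, BB, AB, UL, UD, GC, WR, LP, GB, YS, KG, LL, IM, HG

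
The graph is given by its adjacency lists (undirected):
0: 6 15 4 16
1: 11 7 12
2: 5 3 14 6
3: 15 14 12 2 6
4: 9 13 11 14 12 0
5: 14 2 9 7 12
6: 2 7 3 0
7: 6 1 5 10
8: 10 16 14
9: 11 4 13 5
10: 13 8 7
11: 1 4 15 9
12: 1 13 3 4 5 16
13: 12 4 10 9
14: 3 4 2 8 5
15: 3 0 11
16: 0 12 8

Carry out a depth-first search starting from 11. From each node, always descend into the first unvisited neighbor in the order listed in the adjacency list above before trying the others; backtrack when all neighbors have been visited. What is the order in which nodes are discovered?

11 1 7 6 2 5 14 3 15 0 4 9 13 12 16 8 10

Visit 11
11 → 1
1 → 7
7 → 6
6 → 2
2 → 5
5 → 14
14 → 3
3 → 15
15 → 0
0 → 4
4 → 9
9 → 13
13 → 12
12 → 16
16 → 8
8 → 10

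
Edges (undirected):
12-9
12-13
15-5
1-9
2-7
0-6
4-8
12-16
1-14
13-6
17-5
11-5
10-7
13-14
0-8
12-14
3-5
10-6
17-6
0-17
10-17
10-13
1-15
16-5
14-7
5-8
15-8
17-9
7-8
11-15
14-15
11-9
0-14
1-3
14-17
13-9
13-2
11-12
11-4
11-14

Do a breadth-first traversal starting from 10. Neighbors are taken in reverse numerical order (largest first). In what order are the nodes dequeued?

Visit 10; enqueue 17, 13, 7, 6 → queue [17, 13, 7, 6]
Visit 17; enqueue 14, 9, 5, 0 → queue [13, 7, 6, 14, 9, 5, 0]
Visit 13; enqueue 12, 2 → queue [7, 6, 14, 9, 5, 0, 12, 2]
Visit 7; enqueue 8 → queue [6, 14, 9, 5, 0, 12, 2, 8]
Visit 6 → queue [14, 9, 5, 0, 12, 2, 8]
Visit 14; enqueue 15, 11, 1 → queue [9, 5, 0, 12, 2, 8, 15, 11, 1]
Visit 9 → queue [5, 0, 12, 2, 8, 15, 11, 1]
Visit 5; enqueue 16, 3 → queue [0, 12, 2, 8, 15, 11, 1, 16, 3]
Visit 0 → queue [12, 2, 8, 15, 11, 1, 16, 3]
Visit 12 → queue [2, 8, 15, 11, 1, 16, 3]
Visit 2 → queue [8, 15, 11, 1, 16, 3]
Visit 8; enqueue 4 → queue [15, 11, 1, 16, 3, 4]
Visit 15 → queue [11, 1, 16, 3, 4]
Visit 11 → queue [1, 16, 3, 4]
Visit 1 → queue [16, 3, 4]
Visit 16 → queue [3, 4]
Visit 3 → queue [4]
Visit 4 → queue []

10 → 17 → 13 → 7 → 6 → 14 → 9 → 5 → 0 → 12 → 2 → 8 → 15 → 11 → 1 → 16 → 3 → 4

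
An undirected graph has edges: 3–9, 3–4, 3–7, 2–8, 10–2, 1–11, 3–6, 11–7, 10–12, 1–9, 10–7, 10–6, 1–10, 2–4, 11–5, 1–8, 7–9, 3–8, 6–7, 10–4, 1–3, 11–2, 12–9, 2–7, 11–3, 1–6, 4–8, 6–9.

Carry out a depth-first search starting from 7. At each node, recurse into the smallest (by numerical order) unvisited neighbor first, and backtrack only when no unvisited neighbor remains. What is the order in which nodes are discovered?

7, 2, 4, 3, 1, 6, 9, 12, 10, 8, 11, 5

Visit 7
7 → 2
2 → 4
4 → 3
3 → 1
1 → 6
6 → 9
9 → 12
12 → 10
1 → 8
1 → 11
11 → 5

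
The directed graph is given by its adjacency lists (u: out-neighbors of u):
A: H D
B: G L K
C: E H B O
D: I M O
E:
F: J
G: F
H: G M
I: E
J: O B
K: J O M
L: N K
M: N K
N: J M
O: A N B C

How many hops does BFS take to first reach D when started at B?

4

Level 0: B
Level 1: G, K, L
Level 2: F, J, M, N, O
Level 3: A, C
Level 4: D, E, H
Level 5: I
D first appears at level 4.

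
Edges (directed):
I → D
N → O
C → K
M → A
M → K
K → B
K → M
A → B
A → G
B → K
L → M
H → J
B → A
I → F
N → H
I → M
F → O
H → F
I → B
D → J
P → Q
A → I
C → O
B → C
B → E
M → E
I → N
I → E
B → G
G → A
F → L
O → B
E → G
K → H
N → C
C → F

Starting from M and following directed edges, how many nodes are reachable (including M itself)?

BFS from M visits: M, A, E, K, B, G, I, H, C, D, F, N, J, O, L
Reachable nodes: 15 of 17 total.

15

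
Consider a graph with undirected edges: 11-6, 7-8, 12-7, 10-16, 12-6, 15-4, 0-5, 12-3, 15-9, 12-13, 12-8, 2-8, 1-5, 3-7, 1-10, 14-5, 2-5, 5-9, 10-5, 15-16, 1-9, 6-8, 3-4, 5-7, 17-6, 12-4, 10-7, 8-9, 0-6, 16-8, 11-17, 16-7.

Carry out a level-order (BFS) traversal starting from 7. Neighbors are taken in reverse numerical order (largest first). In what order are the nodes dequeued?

7 16 12 10 8 5 3 15 13 6 4 1 9 2 14 0 17 11

Visit 7; enqueue 16, 12, 10, 8, 5, 3 → queue [16, 12, 10, 8, 5, 3]
Visit 16; enqueue 15 → queue [12, 10, 8, 5, 3, 15]
Visit 12; enqueue 13, 6, 4 → queue [10, 8, 5, 3, 15, 13, 6, 4]
Visit 10; enqueue 1 → queue [8, 5, 3, 15, 13, 6, 4, 1]
Visit 8; enqueue 9, 2 → queue [5, 3, 15, 13, 6, 4, 1, 9, 2]
Visit 5; enqueue 14, 0 → queue [3, 15, 13, 6, 4, 1, 9, 2, 14, 0]
Visit 3 → queue [15, 13, 6, 4, 1, 9, 2, 14, 0]
Visit 15 → queue [13, 6, 4, 1, 9, 2, 14, 0]
Visit 13 → queue [6, 4, 1, 9, 2, 14, 0]
Visit 6; enqueue 17, 11 → queue [4, 1, 9, 2, 14, 0, 17, 11]
Visit 4 → queue [1, 9, 2, 14, 0, 17, 11]
Visit 1 → queue [9, 2, 14, 0, 17, 11]
Visit 9 → queue [2, 14, 0, 17, 11]
Visit 2 → queue [14, 0, 17, 11]
Visit 14 → queue [0, 17, 11]
Visit 0 → queue [17, 11]
Visit 17 → queue [11]
Visit 11 → queue []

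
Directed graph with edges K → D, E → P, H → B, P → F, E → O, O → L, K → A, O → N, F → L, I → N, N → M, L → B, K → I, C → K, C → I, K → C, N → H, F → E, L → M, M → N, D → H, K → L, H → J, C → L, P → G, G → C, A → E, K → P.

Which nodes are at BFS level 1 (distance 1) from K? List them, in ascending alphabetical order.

A, C, D, I, L, P

Level 0: K
Level 1: A, C, D, I, L, P
Level 2: B, E, F, G, H, M, N
Level 3: J, O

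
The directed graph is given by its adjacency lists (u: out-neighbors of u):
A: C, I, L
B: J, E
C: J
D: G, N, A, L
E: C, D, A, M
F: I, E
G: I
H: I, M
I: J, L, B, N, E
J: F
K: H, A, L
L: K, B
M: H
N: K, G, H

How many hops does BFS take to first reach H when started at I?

Level 0: I
Level 1: B, E, J, L, N
Level 2: A, C, D, F, G, H, K, M
H first appears at level 2.

2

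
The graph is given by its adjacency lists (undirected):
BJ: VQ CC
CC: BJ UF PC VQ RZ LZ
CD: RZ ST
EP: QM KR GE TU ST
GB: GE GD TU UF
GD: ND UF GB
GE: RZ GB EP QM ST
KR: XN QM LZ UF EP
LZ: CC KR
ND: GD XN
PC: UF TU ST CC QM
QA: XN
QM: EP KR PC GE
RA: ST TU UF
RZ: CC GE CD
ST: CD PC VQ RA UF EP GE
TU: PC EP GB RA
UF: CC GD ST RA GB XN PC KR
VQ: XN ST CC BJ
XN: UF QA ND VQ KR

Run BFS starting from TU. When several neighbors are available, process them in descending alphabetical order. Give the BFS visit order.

Visit TU; enqueue RA, PC, GB, EP → queue [RA, PC, GB, EP]
Visit RA; enqueue UF, ST → queue [PC, GB, EP, UF, ST]
Visit PC; enqueue QM, CC → queue [GB, EP, UF, ST, QM, CC]
Visit GB; enqueue GE, GD → queue [EP, UF, ST, QM, CC, GE, GD]
Visit EP; enqueue KR → queue [UF, ST, QM, CC, GE, GD, KR]
Visit UF; enqueue XN → queue [ST, QM, CC, GE, GD, KR, XN]
Visit ST; enqueue VQ, CD → queue [QM, CC, GE, GD, KR, XN, VQ, CD]
Visit QM → queue [CC, GE, GD, KR, XN, VQ, CD]
Visit CC; enqueue RZ, LZ, BJ → queue [GE, GD, KR, XN, VQ, CD, RZ, LZ, BJ]
Visit GE → queue [GD, KR, XN, VQ, CD, RZ, LZ, BJ]
Visit GD; enqueue ND → queue [KR, XN, VQ, CD, RZ, LZ, BJ, ND]
Visit KR → queue [XN, VQ, CD, RZ, LZ, BJ, ND]
Visit XN; enqueue QA → queue [VQ, CD, RZ, LZ, BJ, ND, QA]
Visit VQ → queue [CD, RZ, LZ, BJ, ND, QA]
Visit CD → queue [RZ, LZ, BJ, ND, QA]
Visit RZ → queue [LZ, BJ, ND, QA]
Visit LZ → queue [BJ, ND, QA]
Visit BJ → queue [ND, QA]
Visit ND → queue [QA]
Visit QA → queue []

TU, RA, PC, GB, EP, UF, ST, QM, CC, GE, GD, KR, XN, VQ, CD, RZ, LZ, BJ, ND, QA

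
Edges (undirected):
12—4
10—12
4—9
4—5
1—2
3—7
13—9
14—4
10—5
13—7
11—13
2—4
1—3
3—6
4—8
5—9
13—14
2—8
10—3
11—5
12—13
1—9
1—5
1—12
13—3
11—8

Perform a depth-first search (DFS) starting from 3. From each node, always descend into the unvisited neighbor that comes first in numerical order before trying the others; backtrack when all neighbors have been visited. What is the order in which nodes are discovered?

3 → 1 → 2 → 4 → 5 → 9 → 13 → 7 → 11 → 8 → 12 → 10 → 14 → 6

Visit 3
3 → 1
1 → 2
2 → 4
4 → 5
5 → 9
9 → 13
13 → 7
13 → 11
11 → 8
13 → 12
12 → 10
13 → 14
3 → 6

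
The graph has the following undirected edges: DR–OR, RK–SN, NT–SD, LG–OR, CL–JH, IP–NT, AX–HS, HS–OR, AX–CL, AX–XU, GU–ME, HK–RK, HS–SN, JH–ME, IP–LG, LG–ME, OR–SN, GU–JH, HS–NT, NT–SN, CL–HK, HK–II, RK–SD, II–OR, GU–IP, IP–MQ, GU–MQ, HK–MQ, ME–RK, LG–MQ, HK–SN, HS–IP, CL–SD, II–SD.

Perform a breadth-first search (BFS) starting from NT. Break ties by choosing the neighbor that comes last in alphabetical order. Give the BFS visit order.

Visit NT; enqueue SN, SD, IP, HS → queue [SN, SD, IP, HS]
Visit SN; enqueue RK, OR, HK → queue [SD, IP, HS, RK, OR, HK]
Visit SD; enqueue II, CL → queue [IP, HS, RK, OR, HK, II, CL]
Visit IP; enqueue MQ, LG, GU → queue [HS, RK, OR, HK, II, CL, MQ, LG, GU]
Visit HS; enqueue AX → queue [RK, OR, HK, II, CL, MQ, LG, GU, AX]
Visit RK; enqueue ME → queue [OR, HK, II, CL, MQ, LG, GU, AX, ME]
Visit OR; enqueue DR → queue [HK, II, CL, MQ, LG, GU, AX, ME, DR]
Visit HK → queue [II, CL, MQ, LG, GU, AX, ME, DR]
Visit II → queue [CL, MQ, LG, GU, AX, ME, DR]
Visit CL; enqueue JH → queue [MQ, LG, GU, AX, ME, DR, JH]
Visit MQ → queue [LG, GU, AX, ME, DR, JH]
Visit LG → queue [GU, AX, ME, DR, JH]
Visit GU → queue [AX, ME, DR, JH]
Visit AX; enqueue XU → queue [ME, DR, JH, XU]
Visit ME → queue [DR, JH, XU]
Visit DR → queue [JH, XU]
Visit JH → queue [XU]
Visit XU → queue []

NT → SN → SD → IP → HS → RK → OR → HK → II → CL → MQ → LG → GU → AX → ME → DR → JH → XU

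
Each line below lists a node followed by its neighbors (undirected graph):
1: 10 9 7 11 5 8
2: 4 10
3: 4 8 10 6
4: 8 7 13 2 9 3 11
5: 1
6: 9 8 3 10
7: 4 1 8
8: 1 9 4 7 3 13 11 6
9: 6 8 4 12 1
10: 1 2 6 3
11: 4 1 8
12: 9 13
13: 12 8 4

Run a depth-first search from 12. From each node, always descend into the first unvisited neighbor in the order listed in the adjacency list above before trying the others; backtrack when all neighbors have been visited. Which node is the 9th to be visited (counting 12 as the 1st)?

Visit 12
12 → 9
9 → 6
6 → 8
8 → 1
1 → 10
10 → 2
2 → 4
4 → 7
4 → 13
4 → 3
4 → 11
1 → 5

Visit order: 12, 9, 6, 8, 1, 10, 2, 4, 7, 13, 3, 11, 5

7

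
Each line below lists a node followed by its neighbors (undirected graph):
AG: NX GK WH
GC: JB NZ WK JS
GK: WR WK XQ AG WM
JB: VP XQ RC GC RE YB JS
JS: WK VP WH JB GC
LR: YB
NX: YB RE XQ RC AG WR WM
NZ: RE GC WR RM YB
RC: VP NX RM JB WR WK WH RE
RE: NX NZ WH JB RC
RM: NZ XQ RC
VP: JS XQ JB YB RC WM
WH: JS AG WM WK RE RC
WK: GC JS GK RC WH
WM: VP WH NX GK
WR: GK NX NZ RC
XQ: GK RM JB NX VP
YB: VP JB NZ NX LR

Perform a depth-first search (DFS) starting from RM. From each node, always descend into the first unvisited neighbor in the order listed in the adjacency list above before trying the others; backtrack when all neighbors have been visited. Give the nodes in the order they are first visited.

RM -> NZ -> RE -> NX -> YB -> VP -> JS -> WK -> GC -> JB -> XQ -> GK -> WR -> RC -> WH -> AG -> WM -> LR

Visit RM
RM → NZ
NZ → RE
RE → NX
NX → YB
YB → VP
VP → JS
JS → WK
WK → GC
GC → JB
JB → XQ
XQ → GK
GK → WR
WR → RC
RC → WH
WH → AG
WH → WM
YB → LR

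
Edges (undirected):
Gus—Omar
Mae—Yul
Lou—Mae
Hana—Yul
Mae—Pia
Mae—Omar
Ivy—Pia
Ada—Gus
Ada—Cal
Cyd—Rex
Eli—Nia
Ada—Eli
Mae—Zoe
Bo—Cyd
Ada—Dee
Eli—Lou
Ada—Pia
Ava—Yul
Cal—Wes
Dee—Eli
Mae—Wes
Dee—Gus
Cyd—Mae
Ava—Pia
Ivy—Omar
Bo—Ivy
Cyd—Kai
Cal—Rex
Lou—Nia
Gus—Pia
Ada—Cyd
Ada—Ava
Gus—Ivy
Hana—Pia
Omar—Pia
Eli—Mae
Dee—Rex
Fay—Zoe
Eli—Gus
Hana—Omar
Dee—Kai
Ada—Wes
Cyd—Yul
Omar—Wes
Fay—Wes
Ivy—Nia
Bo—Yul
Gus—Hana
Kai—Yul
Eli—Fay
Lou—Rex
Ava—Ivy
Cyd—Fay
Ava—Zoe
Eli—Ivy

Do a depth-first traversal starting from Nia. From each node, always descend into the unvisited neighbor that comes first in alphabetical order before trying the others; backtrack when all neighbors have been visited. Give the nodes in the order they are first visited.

Visit Nia
Nia → Eli
Eli → Ada
Ada → Ava
Ava → Ivy
Ivy → Bo
Bo → Cyd
Cyd → Fay
Fay → Wes
Wes → Cal
Cal → Rex
Rex → Dee
Dee → Gus
Gus → Hana
Hana → Omar
Omar → Mae
Mae → Lou
Mae → Pia
Mae → Yul
Yul → Kai
Mae → Zoe

Nia → Eli → Ada → Ava → Ivy → Bo → Cyd → Fay → Wes → Cal → Rex → Dee → Gus → Hana → Omar → Mae → Lou → Pia → Yul → Kai → Zoe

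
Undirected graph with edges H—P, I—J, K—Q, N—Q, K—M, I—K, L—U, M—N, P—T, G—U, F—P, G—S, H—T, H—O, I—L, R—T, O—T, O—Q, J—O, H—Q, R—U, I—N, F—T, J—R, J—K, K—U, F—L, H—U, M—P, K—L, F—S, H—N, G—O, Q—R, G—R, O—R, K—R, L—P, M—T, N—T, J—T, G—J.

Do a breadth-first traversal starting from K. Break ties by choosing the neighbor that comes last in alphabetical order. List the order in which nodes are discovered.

K U R Q M L J I H G T O N P F S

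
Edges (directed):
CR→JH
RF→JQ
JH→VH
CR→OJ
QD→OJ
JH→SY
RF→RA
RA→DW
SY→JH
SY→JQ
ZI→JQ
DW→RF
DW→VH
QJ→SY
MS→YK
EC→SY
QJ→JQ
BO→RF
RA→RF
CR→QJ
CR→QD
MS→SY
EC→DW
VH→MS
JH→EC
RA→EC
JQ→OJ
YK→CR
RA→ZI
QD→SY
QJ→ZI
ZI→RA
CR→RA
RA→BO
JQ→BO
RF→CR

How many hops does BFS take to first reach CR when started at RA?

2

Level 0: RA
Level 1: BO, DW, EC, RF, ZI
Level 2: CR, JQ, SY, VH
Level 3: JH, MS, OJ, QD, QJ
Level 4: YK
CR first appears at level 2.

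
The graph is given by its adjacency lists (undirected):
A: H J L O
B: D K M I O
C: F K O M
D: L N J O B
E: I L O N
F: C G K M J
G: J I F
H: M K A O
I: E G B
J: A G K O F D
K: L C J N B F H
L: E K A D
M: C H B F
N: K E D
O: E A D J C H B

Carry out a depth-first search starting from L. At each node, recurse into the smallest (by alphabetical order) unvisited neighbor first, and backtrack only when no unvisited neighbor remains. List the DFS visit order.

Visit L
L → A
A → H
H → K
K → B
B → D
D → J
J → F
F → C
C → M
C → O
O → E
E → I
I → G
E → N

L, A, H, K, B, D, J, F, C, M, O, E, I, G, N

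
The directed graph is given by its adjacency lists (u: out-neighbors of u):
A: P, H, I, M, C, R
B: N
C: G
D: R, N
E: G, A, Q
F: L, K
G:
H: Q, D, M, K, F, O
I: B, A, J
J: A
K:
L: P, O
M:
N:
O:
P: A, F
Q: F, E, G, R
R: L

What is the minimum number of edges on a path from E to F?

2

Level 0: E
Level 1: A, G, Q
Level 2: C, F, H, I, M, P, R
Level 3: B, D, J, K, L, O
Level 4: N
F first appears at level 2.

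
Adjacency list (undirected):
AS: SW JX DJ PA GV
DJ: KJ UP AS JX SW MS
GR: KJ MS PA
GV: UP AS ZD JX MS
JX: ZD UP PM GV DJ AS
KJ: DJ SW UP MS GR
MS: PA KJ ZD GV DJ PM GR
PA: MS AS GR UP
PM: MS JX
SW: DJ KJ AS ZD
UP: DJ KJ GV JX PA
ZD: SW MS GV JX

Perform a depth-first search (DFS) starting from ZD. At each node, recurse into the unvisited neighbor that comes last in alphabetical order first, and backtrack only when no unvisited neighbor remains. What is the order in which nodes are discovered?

Visit ZD
ZD → SW
SW → KJ
KJ → UP
UP → PA
PA → MS
MS → PM
PM → JX
JX → GV
GV → AS
AS → DJ
MS → GR

ZD, SW, KJ, UP, PA, MS, PM, JX, GV, AS, DJ, GR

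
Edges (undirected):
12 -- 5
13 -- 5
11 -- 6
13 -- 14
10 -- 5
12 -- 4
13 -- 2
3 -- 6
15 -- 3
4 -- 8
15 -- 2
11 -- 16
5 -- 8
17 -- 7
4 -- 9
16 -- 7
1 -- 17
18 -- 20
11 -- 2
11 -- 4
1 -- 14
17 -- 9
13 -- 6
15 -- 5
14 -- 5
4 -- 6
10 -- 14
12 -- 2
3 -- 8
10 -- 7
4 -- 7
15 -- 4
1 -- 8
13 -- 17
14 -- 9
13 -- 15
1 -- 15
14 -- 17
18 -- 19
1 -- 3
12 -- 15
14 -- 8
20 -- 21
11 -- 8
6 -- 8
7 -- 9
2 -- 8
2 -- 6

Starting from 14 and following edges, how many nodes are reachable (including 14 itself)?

17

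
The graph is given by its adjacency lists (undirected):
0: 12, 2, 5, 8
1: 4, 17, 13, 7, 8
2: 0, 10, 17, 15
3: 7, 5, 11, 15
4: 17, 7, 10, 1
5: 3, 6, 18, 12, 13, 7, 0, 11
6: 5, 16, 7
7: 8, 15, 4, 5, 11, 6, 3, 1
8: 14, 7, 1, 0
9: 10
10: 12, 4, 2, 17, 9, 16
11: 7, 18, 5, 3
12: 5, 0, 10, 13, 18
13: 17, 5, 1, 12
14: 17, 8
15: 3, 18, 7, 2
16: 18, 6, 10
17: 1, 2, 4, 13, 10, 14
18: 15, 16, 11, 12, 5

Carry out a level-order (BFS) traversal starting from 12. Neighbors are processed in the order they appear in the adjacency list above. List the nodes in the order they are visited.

12, 5, 0, 10, 13, 18, 3, 6, 7, 11, 2, 8, 4, 17, 9, 16, 1, 15, 14

Visit 12; enqueue 5, 0, 10, 13, 18 → queue [5, 0, 10, 13, 18]
Visit 5; enqueue 3, 6, 7, 11 → queue [0, 10, 13, 18, 3, 6, 7, 11]
Visit 0; enqueue 2, 8 → queue [10, 13, 18, 3, 6, 7, 11, 2, 8]
Visit 10; enqueue 4, 17, 9, 16 → queue [13, 18, 3, 6, 7, 11, 2, 8, 4, 17, 9, 16]
Visit 13; enqueue 1 → queue [18, 3, 6, 7, 11, 2, 8, 4, 17, 9, 16, 1]
Visit 18; enqueue 15 → queue [3, 6, 7, 11, 2, 8, 4, 17, 9, 16, 1, 15]
Visit 3 → queue [6, 7, 11, 2, 8, 4, 17, 9, 16, 1, 15]
Visit 6 → queue [7, 11, 2, 8, 4, 17, 9, 16, 1, 15]
Visit 7 → queue [11, 2, 8, 4, 17, 9, 16, 1, 15]
Visit 11 → queue [2, 8, 4, 17, 9, 16, 1, 15]
Visit 2 → queue [8, 4, 17, 9, 16, 1, 15]
Visit 8; enqueue 14 → queue [4, 17, 9, 16, 1, 15, 14]
Visit 4 → queue [17, 9, 16, 1, 15, 14]
Visit 17 → queue [9, 16, 1, 15, 14]
Visit 9 → queue [16, 1, 15, 14]
Visit 16 → queue [1, 15, 14]
Visit 1 → queue [15, 14]
Visit 15 → queue [14]
Visit 14 → queue []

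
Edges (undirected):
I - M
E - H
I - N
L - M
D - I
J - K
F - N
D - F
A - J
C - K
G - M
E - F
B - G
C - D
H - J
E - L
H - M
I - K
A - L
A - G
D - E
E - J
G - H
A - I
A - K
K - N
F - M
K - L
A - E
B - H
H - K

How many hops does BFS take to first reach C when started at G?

3

Level 0: G
Level 1: A, B, H, M
Level 2: E, F, I, J, K, L
Level 3: C, D, N
C first appears at level 3.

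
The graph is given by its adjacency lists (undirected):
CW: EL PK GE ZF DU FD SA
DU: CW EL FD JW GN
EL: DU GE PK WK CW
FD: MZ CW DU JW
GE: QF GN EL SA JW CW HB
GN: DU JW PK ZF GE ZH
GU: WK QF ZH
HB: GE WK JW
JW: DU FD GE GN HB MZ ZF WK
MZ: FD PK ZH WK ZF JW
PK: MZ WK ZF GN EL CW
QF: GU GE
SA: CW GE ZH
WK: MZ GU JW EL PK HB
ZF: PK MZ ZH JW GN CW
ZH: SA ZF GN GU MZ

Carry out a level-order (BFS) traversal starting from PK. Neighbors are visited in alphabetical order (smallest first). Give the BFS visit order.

PK CW EL GN MZ WK ZF DU FD GE SA JW ZH GU HB QF

Visit PK; enqueue CW, EL, GN, MZ, WK, ZF → queue [CW, EL, GN, MZ, WK, ZF]
Visit CW; enqueue DU, FD, GE, SA → queue [EL, GN, MZ, WK, ZF, DU, FD, GE, SA]
Visit EL → queue [GN, MZ, WK, ZF, DU, FD, GE, SA]
Visit GN; enqueue JW, ZH → queue [MZ, WK, ZF, DU, FD, GE, SA, JW, ZH]
Visit MZ → queue [WK, ZF, DU, FD, GE, SA, JW, ZH]
Visit WK; enqueue GU, HB → queue [ZF, DU, FD, GE, SA, JW, ZH, GU, HB]
Visit ZF → queue [DU, FD, GE, SA, JW, ZH, GU, HB]
Visit DU → queue [FD, GE, SA, JW, ZH, GU, HB]
Visit FD → queue [GE, SA, JW, ZH, GU, HB]
Visit GE; enqueue QF → queue [SA, JW, ZH, GU, HB, QF]
Visit SA → queue [JW, ZH, GU, HB, QF]
Visit JW → queue [ZH, GU, HB, QF]
Visit ZH → queue [GU, HB, QF]
Visit GU → queue [HB, QF]
Visit HB → queue [QF]
Visit QF → queue []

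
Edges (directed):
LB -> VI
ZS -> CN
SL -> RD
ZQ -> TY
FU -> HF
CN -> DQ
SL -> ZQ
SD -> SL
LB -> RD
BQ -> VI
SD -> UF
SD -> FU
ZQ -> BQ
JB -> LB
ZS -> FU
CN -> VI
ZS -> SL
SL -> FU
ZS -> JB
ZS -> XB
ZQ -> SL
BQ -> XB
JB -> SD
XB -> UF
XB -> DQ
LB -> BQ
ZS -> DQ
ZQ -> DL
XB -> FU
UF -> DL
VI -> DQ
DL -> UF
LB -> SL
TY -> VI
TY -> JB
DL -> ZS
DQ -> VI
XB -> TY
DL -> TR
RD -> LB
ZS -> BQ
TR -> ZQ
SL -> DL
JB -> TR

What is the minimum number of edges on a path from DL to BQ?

Level 0: DL
Level 1: TR, UF, ZS
Level 2: BQ, CN, DQ, FU, JB, SL, XB, ZQ
Level 3: HF, LB, RD, SD, TY, VI
BQ first appears at level 2.

2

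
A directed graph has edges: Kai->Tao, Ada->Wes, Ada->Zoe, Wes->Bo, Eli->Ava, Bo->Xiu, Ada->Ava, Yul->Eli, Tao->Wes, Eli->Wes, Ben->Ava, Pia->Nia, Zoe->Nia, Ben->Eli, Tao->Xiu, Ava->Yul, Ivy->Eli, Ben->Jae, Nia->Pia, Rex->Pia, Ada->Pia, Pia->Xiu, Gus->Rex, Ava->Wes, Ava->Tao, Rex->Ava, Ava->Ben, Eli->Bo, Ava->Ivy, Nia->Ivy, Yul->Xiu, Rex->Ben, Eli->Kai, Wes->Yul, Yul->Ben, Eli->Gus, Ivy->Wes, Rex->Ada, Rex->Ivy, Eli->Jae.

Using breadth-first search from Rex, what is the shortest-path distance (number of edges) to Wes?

2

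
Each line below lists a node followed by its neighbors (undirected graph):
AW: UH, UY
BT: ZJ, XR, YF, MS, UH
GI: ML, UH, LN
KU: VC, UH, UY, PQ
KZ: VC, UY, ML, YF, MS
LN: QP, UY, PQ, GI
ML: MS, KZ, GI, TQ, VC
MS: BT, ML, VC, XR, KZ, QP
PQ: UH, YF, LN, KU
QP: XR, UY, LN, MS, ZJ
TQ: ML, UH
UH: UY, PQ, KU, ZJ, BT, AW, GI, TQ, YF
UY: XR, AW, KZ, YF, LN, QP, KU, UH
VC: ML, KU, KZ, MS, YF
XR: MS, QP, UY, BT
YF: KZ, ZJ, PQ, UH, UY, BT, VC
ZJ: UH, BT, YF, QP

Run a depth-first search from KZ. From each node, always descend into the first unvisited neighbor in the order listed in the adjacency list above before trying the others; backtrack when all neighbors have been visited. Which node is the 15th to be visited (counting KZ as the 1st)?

GI

Visit KZ
KZ → VC
VC → ML
ML → MS
MS → BT
BT → ZJ
ZJ → UH
UH → UY
UY → XR
XR → QP
QP → LN
LN → PQ
PQ → YF
PQ → KU
LN → GI
UY → AW
UH → TQ

Visit order: KZ, VC, ML, MS, BT, ZJ, UH, UY, XR, QP, LN, PQ, YF, KU, GI, AW, TQ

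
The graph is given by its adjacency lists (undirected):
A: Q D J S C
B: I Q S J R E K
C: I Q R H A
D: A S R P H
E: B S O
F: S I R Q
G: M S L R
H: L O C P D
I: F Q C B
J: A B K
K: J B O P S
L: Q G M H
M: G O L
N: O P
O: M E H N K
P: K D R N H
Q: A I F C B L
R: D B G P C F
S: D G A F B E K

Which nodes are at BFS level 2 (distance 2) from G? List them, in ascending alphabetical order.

Level 0: G
Level 1: L, M, R, S
Level 2: A, B, C, D, E, F, H, K, O, P, Q
Level 3: I, J, N

A, B, C, D, E, F, H, K, O, P, Q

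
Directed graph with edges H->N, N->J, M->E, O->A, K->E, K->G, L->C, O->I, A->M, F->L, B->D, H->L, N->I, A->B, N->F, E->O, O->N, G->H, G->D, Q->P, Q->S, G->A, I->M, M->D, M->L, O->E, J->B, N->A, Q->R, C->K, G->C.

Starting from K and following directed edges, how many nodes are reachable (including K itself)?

BFS from K visits: K, G, E, H, D, C, A, O, N, L, M, B, I, J, F
Reachable nodes: 15 of 19 total.

15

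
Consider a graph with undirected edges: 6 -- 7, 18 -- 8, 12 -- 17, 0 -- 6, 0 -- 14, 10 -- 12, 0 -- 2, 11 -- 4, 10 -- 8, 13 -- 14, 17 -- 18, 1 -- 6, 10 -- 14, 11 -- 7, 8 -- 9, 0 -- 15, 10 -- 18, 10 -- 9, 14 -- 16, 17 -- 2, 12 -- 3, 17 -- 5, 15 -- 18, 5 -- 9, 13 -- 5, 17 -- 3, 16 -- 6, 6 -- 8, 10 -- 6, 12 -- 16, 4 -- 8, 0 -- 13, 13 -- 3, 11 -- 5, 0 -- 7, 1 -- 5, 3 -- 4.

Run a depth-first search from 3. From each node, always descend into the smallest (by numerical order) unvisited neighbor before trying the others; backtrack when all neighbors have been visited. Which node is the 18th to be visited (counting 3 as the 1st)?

Visit 3
3 → 4
4 → 8
8 → 6
6 → 0
0 → 2
2 → 17
17 → 5
5 → 1
5 → 9
9 → 10
10 → 12
12 → 16
16 → 14
14 → 13
10 → 18
18 → 15
5 → 11
11 → 7

Visit order: 3, 4, 8, 6, 0, 2, 17, 5, 1, 9, 10, 12, 16, 14, 13, 18, 15, 11, 7

11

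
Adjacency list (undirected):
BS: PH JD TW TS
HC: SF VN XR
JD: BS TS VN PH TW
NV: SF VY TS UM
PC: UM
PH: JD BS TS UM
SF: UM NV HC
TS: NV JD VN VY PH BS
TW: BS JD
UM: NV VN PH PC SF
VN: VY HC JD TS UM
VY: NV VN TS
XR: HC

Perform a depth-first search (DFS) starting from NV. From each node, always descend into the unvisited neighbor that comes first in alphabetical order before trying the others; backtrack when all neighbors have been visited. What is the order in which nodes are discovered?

NV, SF, HC, VN, JD, BS, PH, TS, VY, UM, PC, TW, XR

Visit NV
NV → SF
SF → HC
HC → VN
VN → JD
JD → BS
BS → PH
PH → TS
TS → VY
PH → UM
UM → PC
BS → TW
HC → XR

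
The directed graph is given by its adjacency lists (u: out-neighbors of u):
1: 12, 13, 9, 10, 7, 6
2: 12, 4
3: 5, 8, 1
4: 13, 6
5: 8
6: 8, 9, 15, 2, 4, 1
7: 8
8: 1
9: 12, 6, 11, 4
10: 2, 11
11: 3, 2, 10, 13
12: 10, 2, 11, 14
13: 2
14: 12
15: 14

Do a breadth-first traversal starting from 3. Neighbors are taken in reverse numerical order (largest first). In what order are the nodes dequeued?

Visit 3; enqueue 8, 5, 1 → queue [8, 5, 1]
Visit 8 → queue [5, 1]
Visit 5 → queue [1]
Visit 1; enqueue 13, 12, 10, 9, 7, 6 → queue [13, 12, 10, 9, 7, 6]
Visit 13; enqueue 2 → queue [12, 10, 9, 7, 6, 2]
Visit 12; enqueue 14, 11 → queue [10, 9, 7, 6, 2, 14, 11]
Visit 10 → queue [9, 7, 6, 2, 14, 11]
Visit 9; enqueue 4 → queue [7, 6, 2, 14, 11, 4]
Visit 7 → queue [6, 2, 14, 11, 4]
Visit 6; enqueue 15 → queue [2, 14, 11, 4, 15]
Visit 2 → queue [14, 11, 4, 15]
Visit 14 → queue [11, 4, 15]
Visit 11 → queue [4, 15]
Visit 4 → queue [15]
Visit 15 → queue []

3, 8, 5, 1, 13, 12, 10, 9, 7, 6, 2, 14, 11, 4, 15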